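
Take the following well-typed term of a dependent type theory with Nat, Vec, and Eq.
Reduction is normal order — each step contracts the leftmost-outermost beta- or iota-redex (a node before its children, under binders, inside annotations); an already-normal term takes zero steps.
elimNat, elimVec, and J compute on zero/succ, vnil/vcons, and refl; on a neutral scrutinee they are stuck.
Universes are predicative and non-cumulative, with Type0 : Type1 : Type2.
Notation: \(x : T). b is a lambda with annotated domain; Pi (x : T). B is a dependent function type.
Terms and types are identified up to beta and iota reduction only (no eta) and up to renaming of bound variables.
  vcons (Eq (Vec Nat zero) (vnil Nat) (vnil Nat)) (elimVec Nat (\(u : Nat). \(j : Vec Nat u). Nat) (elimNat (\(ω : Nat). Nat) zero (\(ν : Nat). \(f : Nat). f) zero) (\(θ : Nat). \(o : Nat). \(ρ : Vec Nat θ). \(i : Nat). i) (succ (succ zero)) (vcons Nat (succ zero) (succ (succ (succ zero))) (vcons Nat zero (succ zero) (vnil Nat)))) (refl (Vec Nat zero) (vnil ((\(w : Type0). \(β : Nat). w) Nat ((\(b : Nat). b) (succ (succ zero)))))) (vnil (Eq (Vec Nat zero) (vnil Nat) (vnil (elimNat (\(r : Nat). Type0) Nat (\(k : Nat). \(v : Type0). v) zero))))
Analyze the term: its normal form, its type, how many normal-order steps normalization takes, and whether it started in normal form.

normal form:
  vcons (Eq (Vec Nat zero) (vnil Nat) (vnil Nat)) zero (refl (Vec Nat zero) (vnil Nat)) (vnil (Eq (Vec Nat zero) (vnil Nat) (vnil Nat)))
the term's type:
  Vec (Eq (Vec Nat zero) (vnil Nat) (vnil Nat)) (succ zero)
steps to reach normal form (normal order): 15
term was already normal: no
first redex: an elimVec iota-redex


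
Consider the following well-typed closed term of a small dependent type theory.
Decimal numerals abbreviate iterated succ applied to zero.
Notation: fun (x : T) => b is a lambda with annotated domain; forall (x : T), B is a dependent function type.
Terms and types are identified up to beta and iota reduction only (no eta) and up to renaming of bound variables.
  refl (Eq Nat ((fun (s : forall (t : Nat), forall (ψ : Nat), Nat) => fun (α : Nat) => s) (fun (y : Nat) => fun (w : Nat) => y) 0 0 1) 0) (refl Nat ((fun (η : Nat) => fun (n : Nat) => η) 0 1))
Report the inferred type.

inferred type:
  Eq (Eq Nat 0 0) (refl Nat 0) (refl Nat 0)


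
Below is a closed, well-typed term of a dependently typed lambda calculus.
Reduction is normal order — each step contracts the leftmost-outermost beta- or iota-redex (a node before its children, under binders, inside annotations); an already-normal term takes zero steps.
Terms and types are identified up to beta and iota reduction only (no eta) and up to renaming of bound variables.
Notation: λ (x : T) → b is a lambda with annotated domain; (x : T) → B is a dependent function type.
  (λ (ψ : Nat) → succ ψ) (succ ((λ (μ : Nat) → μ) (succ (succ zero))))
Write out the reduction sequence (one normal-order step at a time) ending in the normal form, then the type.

reduction (normal order):
  (λ (ψ : Nat) → succ ψ) (succ ((λ (μ : Nat) → μ) (succ (succ zero))))
  ~> succ (succ ((λ (ψ : Nat) → ψ) (succ (succ zero))))
  ~> succ (succ (succ (succ zero)))
the term's type:
  Nat


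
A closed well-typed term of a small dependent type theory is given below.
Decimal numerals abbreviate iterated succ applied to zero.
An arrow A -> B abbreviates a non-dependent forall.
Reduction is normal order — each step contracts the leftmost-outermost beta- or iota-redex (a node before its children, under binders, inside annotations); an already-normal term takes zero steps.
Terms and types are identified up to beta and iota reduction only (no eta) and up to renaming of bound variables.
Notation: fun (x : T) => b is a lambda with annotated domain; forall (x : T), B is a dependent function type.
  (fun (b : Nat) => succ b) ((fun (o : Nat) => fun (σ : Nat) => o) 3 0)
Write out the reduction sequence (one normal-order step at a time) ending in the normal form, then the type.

normal-order reduction sequence:
  (fun (b : Nat) => succ b) ((fun (o : Nat) => fun (σ : Nat) => o) 3 0)
  ~> succ ((fun (b : Nat) => fun (o : Nat) => b) 3 0)
  ~> succ ((fun (b : Nat) => 3) 0)
  ~> 4
inferred type:
  Nat


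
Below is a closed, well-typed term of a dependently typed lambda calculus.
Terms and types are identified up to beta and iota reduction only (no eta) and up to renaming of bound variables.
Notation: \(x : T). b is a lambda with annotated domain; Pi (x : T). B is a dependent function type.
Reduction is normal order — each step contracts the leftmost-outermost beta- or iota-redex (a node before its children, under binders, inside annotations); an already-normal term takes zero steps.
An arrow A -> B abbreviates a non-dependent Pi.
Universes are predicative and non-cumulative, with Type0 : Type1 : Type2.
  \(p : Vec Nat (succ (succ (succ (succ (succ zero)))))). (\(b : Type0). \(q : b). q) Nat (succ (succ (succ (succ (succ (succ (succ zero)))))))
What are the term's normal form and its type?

normal form:
  \(p : Vec Nat (succ (succ (succ (succ (succ zero)))))). succ (succ (succ (succ (succ (succ (succ zero))))))
the term's type:
  Vec Nat (succ (succ (succ (succ (succ zero))))) -> Nat


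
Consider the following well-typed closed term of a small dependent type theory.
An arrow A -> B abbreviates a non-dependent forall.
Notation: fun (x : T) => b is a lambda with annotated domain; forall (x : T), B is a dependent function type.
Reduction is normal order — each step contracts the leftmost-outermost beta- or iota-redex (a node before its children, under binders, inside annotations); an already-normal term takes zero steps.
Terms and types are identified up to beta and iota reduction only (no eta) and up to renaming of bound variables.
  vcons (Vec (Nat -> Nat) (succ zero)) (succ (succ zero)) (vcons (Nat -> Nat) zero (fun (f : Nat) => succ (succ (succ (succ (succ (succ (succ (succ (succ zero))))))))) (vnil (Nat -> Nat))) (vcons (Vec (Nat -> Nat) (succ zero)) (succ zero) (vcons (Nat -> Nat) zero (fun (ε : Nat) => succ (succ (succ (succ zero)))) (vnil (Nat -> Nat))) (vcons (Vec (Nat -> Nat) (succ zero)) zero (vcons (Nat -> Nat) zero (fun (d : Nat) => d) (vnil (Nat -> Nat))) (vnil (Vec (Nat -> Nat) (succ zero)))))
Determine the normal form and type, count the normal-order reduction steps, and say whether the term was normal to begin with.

normal form:
  vcons (Vec (Nat -> Nat) (succ zero)) (succ (succ zero)) (vcons (Nat -> Nat) zero (fun (f : Nat) => succ (succ (succ (succ (succ (succ (succ (succ (succ zero))))))))) (vnil (Nat -> Nat))) (vcons (Vec (Nat -> Nat) (succ zero)) (succ zero) (vcons (Nat -> Nat) zero (fun (ε : Nat) => succ (succ (succ (succ zero)))) (vnil (Nat -> Nat))) (vcons (Vec (Nat -> Nat) (succ zero)) zero (vcons (Nat -> Nat) zero (fun (d : Nat) => d) (vnil (Nat -> Nat))) (vnil (Vec (Nat -> Nat) (succ zero)))))
inferred type:
  Vec (Vec (Nat -> Nat) (succ zero)) (succ (succ (succ zero)))
normal-order step count: 0
already normal: yes


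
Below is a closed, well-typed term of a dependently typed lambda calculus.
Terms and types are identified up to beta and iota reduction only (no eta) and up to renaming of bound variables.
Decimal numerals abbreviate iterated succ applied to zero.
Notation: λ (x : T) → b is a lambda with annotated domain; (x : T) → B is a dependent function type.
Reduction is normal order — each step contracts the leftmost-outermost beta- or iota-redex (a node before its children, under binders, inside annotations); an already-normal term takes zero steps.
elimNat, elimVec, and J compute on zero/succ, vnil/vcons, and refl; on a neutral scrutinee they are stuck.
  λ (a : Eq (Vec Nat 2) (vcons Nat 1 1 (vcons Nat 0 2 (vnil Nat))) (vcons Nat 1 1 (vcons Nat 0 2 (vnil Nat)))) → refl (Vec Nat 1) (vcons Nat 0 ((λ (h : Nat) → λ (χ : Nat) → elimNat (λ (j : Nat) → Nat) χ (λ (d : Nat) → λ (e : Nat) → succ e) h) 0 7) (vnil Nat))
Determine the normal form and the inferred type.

resulting normal form:
  λ (a : Eq (Vec Nat 2) (vcons Nat 1 1 (vcons Nat 0 2 (vnil Nat))) (vcons Nat 1 1 (vcons Nat 0 2 (vnil Nat)))) → refl (Vec Nat 1) (vcons Nat 0 7 (vnil Nat))
the term's type:
  (a : Eq (Vec Nat 2) (vcons Nat 1 1 (vcons Nat 0 2 (vnil Nat))) (vcons Nat 1 1 (vcons Nat 0 2 (vnil Nat)))) → Eq (Vec Nat 1) (vcons Nat 0 7 (vnil Nat)) (vcons Nat 0 7 (vnil Nat))


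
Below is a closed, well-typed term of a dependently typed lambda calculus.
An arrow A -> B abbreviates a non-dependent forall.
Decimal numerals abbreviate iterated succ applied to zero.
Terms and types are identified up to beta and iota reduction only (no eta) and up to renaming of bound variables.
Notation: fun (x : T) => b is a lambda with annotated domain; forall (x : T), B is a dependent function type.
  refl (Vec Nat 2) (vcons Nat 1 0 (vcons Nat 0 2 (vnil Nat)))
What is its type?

type:
  Eq (Vec Nat 2) (vcons Nat 1 0 (vcons Nat 0 2 (vnil Nat))) (vcons Nat 1 0 (vcons Nat 0 2 (vnil Nat)))


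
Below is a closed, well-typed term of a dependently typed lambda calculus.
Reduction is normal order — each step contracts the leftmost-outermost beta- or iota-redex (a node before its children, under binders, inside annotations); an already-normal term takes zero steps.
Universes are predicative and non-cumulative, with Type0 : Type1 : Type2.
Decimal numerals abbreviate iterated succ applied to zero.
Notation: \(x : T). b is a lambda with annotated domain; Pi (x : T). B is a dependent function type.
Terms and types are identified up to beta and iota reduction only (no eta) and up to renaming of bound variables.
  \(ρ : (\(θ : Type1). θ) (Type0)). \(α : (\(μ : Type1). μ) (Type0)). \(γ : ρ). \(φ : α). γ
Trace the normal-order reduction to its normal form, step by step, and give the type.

normal-order reduction sequence:
  \(ρ : (\(θ : Type1). θ) (Type0)). \(α : (\(μ : Type1). μ) (Type0)). \(γ : ρ). \(φ : α). γ
  ~> \(ρ : Type0). \(θ : (\(α : Type1). α) (Type0)). \(μ : ρ). \(γ : θ). μ
  ~> \(ρ : Type0). \(θ : Type0). \(α : ρ). \(μ : θ). α
type:
  Pi (ρ : Type0). Pi (θ : Type0). Pi (α : ρ). Pi (μ : θ). ρ


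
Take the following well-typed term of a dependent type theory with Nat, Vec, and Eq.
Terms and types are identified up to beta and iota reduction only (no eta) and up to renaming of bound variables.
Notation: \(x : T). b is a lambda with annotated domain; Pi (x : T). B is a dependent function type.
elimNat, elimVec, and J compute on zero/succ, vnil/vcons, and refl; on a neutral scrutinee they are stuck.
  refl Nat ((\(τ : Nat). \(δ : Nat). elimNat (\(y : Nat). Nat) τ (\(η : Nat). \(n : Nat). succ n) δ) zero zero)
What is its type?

inferred type:
  Eq Nat zero zero


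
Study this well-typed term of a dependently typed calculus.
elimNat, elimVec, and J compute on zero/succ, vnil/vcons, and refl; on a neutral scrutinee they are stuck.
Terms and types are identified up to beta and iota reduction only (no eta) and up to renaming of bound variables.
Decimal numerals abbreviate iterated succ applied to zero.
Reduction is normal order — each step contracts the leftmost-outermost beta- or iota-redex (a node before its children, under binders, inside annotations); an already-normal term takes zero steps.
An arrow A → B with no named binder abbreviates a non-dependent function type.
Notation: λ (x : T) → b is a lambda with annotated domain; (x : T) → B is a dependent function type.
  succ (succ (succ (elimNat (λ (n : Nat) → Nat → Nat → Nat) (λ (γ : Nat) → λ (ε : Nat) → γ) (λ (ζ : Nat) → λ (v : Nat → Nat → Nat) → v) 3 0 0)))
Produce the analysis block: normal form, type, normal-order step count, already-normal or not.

reduced normal form:
  3
the term's type:
  Nat
steps to reach normal form (normal order): 12
started in normal form: no
first contracted redex: an elimNat iota-redex


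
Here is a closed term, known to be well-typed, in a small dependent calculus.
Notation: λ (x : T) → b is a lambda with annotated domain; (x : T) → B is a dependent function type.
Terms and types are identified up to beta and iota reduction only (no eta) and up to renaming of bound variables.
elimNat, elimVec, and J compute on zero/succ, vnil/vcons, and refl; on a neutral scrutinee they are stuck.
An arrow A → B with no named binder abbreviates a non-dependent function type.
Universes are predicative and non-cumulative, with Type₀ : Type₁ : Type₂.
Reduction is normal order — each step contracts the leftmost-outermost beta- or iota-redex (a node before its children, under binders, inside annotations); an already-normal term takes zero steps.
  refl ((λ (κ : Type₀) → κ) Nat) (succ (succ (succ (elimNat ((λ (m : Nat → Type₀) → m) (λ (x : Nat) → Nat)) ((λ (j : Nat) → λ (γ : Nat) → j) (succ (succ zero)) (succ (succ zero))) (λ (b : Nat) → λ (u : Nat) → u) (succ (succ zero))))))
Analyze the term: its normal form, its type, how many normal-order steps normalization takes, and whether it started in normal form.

resulting normal form:
  refl Nat (succ (succ (succ (succ (succ zero)))))
the term's type:
  Eq Nat (succ (succ (succ (succ (succ zero))))) (succ (succ (succ (succ (succ zero)))))
normal-order step count: 10
started in normal form: no
first redex: a beta-redex


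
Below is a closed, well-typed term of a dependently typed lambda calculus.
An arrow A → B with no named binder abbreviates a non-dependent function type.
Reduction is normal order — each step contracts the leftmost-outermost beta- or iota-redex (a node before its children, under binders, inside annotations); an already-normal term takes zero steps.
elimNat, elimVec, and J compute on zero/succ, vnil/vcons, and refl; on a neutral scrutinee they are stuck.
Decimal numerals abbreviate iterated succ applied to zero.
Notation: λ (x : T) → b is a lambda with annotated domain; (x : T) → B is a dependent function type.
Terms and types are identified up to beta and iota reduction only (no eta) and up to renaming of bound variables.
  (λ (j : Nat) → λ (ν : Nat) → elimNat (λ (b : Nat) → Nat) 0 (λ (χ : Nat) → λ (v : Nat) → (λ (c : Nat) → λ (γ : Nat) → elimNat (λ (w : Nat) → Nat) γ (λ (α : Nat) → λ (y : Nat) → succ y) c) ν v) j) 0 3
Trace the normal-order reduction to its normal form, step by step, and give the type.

normal-order reduction sequence:
  (λ (j : Nat) → λ (ν : Nat) → elimNat (λ (b : Nat) → Nat) 0 (λ (χ : Nat) → λ (v : Nat) → (λ (c : Nat) → λ (γ : Nat) → elimNat (λ (w : Nat) → Nat) γ (λ (α : Nat) → λ (y : Nat) → succ y) c) ν v) j) 0 3
  ~> (λ (j : Nat) → elimNat (λ (ν : Nat) → Nat) 0 (λ (b : Nat) → λ (χ : Nat) → (λ (v : Nat) → λ (c : Nat) → elimNat (λ (γ : Nat) → Nat) c (λ (w : Nat) → λ (α : Nat) → succ α) v) j χ) 0) 3
  ~> elimNat (λ (j : Nat) → Nat) 0 (λ (ν : Nat) → λ (b : Nat) → (λ (χ : Nat) → λ (v : Nat) → elimNat (λ (c : Nat) → Nat) v (λ (γ : Nat) → λ (w : Nat) → succ w) χ) 3 b) 0
  ~> 0
type:
  Nat


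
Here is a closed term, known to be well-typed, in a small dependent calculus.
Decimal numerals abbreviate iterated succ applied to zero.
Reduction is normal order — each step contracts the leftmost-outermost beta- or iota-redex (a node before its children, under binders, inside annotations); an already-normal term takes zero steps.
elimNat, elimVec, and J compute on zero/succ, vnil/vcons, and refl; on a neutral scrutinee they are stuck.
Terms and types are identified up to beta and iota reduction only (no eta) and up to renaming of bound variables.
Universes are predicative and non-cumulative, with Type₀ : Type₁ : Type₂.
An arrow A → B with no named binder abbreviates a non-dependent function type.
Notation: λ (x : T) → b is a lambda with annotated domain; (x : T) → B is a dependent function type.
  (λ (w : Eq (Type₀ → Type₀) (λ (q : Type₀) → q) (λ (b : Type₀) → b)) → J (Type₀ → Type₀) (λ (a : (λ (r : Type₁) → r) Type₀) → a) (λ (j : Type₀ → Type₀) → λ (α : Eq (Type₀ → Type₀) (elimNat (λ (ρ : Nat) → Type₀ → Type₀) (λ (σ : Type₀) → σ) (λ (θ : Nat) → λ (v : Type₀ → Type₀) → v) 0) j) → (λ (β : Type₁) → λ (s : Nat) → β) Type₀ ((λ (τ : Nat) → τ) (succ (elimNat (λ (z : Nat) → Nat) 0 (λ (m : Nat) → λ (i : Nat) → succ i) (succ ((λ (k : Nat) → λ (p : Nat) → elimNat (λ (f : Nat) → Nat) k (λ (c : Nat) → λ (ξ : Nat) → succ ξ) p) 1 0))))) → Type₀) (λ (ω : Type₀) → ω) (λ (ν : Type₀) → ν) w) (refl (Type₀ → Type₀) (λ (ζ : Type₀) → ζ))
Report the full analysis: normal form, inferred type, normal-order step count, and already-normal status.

resulting normal form:
  λ (w : Type₀) → w
the term's type:
  Type₀ → Type₀
normal-order step count: 2
already normal: no
first contracted redex: a beta-redex


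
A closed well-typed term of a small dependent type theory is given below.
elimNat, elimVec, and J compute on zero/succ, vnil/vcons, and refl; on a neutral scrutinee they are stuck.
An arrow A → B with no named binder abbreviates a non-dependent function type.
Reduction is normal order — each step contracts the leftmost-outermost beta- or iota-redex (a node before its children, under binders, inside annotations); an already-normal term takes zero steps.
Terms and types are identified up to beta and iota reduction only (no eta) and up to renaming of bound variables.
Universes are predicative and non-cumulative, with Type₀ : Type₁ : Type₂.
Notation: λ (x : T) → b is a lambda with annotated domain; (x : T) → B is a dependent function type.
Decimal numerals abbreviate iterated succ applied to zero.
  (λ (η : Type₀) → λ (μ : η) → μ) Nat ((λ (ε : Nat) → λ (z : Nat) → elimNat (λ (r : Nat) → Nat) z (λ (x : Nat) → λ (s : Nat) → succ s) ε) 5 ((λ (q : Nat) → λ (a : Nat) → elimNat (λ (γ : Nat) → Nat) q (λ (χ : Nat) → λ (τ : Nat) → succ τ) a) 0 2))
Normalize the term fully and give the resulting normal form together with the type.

reduced normal form:
  7
the term's type:
  Nat


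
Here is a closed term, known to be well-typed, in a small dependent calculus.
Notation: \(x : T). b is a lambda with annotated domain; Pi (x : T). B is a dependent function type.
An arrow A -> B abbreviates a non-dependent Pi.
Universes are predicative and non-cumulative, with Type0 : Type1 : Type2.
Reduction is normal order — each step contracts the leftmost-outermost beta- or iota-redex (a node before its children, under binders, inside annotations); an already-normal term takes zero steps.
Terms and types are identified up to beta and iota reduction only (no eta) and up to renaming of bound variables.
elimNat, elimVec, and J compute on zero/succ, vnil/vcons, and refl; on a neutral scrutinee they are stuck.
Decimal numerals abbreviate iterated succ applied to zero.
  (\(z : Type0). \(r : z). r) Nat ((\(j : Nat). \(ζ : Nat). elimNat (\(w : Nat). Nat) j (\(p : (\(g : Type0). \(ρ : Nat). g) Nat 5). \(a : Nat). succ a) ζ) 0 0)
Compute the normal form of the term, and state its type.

reduced normal form:
  0
type:
  Nat
observation: normalization takes exactly 5 steps under the normal-order strategy.


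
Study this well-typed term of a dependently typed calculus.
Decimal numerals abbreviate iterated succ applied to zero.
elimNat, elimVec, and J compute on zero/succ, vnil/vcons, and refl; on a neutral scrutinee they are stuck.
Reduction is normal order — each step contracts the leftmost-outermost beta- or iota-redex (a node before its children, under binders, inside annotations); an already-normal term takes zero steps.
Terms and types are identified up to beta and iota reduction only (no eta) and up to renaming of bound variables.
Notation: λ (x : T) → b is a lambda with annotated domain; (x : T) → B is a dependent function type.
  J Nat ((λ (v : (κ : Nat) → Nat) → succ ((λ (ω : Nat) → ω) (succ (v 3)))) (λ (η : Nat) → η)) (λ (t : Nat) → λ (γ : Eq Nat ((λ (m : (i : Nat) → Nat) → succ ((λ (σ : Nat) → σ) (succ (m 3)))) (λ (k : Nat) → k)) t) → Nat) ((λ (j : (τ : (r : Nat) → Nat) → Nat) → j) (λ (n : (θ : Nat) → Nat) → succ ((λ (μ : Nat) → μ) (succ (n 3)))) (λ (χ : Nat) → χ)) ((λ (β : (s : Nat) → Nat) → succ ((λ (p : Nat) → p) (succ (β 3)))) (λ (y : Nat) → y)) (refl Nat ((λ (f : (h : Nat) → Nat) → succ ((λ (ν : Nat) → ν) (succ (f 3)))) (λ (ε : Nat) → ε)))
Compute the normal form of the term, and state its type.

reduced normal form:
  5
the term's type:
  Nat
observation: contracting a J iota-redex first, the term normalizes in 5 steps.


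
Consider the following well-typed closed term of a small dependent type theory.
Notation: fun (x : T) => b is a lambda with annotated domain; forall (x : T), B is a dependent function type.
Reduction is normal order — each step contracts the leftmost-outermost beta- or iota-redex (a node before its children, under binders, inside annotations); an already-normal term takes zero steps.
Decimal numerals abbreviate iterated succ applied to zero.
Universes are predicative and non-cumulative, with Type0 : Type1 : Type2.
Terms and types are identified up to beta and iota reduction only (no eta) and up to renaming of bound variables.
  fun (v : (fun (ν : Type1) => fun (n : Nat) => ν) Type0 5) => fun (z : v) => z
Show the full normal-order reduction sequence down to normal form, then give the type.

normal-order reduction:
  fun (v : (fun (ν : Type1) => fun (n : Nat) => ν) Type0 5) => fun (z : v) => z
  ~> fun (v : (fun (ν : Nat) => Type0) 5) => fun (n : v) => n
  ~> fun (v : Type0) => fun (ν : v) => ν
type:
  forall (v : Type0), forall (ν : v), v


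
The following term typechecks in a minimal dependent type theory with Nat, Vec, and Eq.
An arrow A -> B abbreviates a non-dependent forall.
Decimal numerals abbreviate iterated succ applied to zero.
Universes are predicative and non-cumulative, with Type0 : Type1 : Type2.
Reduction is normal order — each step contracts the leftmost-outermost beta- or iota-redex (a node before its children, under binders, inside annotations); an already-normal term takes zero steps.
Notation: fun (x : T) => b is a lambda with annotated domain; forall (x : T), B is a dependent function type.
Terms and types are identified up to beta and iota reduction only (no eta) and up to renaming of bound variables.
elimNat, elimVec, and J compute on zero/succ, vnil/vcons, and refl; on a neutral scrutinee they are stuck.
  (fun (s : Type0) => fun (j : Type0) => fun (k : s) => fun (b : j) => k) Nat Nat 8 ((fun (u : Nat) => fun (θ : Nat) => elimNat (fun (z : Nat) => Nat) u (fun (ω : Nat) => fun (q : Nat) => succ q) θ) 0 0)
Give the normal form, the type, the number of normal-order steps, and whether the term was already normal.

normal form:
  8
inferred type:
  Nat
normal-order step count: 4
already normal: no
first redex: a beta-redex


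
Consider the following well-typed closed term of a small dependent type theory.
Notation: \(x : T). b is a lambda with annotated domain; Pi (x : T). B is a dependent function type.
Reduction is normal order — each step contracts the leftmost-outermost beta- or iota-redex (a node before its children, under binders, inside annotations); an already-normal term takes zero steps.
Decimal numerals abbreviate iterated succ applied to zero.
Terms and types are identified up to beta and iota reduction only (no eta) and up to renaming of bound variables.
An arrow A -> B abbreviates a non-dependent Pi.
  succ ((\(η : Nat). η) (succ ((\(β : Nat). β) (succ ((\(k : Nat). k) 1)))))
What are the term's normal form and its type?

reduced normal form:
  4
the term's type:
  Nat


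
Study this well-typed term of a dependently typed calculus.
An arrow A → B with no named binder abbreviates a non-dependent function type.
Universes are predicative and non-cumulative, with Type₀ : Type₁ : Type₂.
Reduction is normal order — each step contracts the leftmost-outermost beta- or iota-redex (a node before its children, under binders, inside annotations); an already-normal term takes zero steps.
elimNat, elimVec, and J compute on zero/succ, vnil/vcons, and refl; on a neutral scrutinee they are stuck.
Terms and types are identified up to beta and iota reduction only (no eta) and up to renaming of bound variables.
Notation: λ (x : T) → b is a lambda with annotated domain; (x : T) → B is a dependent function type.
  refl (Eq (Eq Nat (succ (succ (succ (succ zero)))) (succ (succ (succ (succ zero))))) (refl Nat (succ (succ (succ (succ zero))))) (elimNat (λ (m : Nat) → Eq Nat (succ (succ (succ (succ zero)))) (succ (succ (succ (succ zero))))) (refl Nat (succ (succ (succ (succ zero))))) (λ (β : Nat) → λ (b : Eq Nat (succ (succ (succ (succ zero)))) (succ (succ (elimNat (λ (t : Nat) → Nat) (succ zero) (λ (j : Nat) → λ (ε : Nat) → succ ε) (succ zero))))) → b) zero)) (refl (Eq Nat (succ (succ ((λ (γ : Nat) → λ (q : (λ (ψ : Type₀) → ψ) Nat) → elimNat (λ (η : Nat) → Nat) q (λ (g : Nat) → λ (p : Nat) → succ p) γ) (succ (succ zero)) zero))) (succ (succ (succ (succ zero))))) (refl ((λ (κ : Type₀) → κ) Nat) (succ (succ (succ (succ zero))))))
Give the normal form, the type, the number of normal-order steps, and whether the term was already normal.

reduced normal form:
  refl (Eq (Eq Nat (succ (succ (succ (succ zero)))) (succ (succ (succ (succ zero))))) (refl Nat (succ (succ (succ (succ zero))))) (refl Nat (succ (succ (succ (succ zero)))))) (refl (Eq Nat (succ (succ (succ (succ zero)))) (succ (succ (succ (succ zero))))) (refl Nat (succ (succ (succ (succ zero))))))
type:
  Eq (Eq (Eq Nat (succ (succ (succ (succ zero)))) (succ (succ (succ (succ zero))))) (refl Nat (succ (succ (succ (succ zero))))) (refl Nat (succ (succ (succ (succ zero)))))) (refl (Eq Nat (succ (succ (succ (succ zero)))) (succ (succ (succ (succ zero))))) (refl Nat (succ (succ (succ (succ zero)))))) (refl (Eq Nat (succ (succ (succ (succ zero)))) (succ (succ (succ (succ zero))))) (refl Nat (succ (succ (succ (succ zero))))))
reduction steps (normal order): 11
already normal: no
first contracted redex: an elimNat iota-redex


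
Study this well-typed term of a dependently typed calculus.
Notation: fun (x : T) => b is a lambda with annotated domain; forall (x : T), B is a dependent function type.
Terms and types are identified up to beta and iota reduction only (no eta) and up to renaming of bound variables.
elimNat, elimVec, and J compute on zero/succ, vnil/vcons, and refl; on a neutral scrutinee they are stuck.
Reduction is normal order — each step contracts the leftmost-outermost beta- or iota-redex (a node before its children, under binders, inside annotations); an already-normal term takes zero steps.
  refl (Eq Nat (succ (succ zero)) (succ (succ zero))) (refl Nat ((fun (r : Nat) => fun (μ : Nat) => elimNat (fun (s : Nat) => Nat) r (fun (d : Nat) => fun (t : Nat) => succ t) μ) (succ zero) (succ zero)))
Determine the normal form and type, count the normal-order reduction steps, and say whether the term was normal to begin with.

reduced normal form:
  refl (Eq Nat (succ (succ zero)) (succ (succ zero))) (refl Nat (succ (succ zero)))
the term's type:
  Eq (Eq Nat (succ (succ zero)) (succ (succ zero))) (refl Nat (succ (succ zero))) (refl Nat (succ (succ zero)))
steps to reach normal form (normal order): 6
already normal: no
first redex: a beta-redex


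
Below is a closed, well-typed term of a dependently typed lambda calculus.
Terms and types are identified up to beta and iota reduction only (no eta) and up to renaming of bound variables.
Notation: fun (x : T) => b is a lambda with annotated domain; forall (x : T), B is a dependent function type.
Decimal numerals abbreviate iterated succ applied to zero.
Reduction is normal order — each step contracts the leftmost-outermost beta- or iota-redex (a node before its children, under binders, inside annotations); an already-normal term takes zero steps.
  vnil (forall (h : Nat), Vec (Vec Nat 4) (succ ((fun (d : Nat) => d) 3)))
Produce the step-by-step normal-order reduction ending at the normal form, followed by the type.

reduction (normal order):
  vnil (forall (h : Nat), Vec (Vec Nat 4) (succ ((fun (d : Nat) => d) 3)))
  ~> vnil (forall (h : Nat), Vec (Vec Nat 4) 4)
inferred type:
  Vec (forall (h : Nat), Vec (Vec Nat 4) 4) 0


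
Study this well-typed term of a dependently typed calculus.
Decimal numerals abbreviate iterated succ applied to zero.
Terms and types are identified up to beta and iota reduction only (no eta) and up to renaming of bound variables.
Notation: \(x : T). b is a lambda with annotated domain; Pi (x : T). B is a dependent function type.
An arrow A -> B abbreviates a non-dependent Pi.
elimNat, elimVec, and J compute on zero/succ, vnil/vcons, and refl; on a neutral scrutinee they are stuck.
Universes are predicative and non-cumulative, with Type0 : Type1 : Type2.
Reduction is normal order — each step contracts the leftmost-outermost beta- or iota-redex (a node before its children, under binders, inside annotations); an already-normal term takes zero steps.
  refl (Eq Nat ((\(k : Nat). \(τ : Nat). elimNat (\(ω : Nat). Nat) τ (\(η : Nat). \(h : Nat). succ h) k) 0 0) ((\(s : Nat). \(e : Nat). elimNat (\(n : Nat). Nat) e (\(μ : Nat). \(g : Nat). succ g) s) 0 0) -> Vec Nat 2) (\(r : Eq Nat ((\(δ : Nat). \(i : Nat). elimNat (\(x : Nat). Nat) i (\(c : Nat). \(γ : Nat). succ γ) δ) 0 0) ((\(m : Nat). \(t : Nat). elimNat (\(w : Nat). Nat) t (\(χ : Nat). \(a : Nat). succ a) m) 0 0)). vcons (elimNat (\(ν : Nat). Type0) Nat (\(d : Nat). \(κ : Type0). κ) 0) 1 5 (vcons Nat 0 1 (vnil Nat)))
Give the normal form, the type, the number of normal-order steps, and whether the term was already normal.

normal form:
  refl (Eq Nat 0 0 -> Vec Nat 2) (\(k : Eq Nat 0 0). vcons Nat 1 5 (vcons Nat 0 1 (vnil Nat)))
type:
  Eq (Eq Nat 0 0 -> Vec Nat 2) (\(k : Eq Nat 0 0). vcons Nat 1 5 (vcons Nat 0 1 (vnil Nat))) (\(τ : Eq Nat 0 0). vcons Nat 1 5 (vcons Nat 0 1 (vnil Nat)))
reduction steps (normal order): 13
term was already normal: no
first contracted redex: a beta-redex


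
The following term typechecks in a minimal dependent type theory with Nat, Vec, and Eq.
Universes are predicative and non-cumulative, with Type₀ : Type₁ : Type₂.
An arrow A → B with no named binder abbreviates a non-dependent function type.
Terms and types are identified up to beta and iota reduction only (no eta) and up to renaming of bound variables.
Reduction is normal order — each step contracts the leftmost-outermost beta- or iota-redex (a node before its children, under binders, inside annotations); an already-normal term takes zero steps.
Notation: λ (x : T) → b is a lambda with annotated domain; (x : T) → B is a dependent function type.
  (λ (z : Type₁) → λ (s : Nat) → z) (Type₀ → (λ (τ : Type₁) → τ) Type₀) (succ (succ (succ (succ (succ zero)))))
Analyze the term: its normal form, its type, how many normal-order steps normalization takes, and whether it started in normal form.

resulting normal form:
  Type₀ → Type₀
inferred type:
  Type₁
steps to reach normal form (normal order): 3
already normal: no
first redex: a beta-redex


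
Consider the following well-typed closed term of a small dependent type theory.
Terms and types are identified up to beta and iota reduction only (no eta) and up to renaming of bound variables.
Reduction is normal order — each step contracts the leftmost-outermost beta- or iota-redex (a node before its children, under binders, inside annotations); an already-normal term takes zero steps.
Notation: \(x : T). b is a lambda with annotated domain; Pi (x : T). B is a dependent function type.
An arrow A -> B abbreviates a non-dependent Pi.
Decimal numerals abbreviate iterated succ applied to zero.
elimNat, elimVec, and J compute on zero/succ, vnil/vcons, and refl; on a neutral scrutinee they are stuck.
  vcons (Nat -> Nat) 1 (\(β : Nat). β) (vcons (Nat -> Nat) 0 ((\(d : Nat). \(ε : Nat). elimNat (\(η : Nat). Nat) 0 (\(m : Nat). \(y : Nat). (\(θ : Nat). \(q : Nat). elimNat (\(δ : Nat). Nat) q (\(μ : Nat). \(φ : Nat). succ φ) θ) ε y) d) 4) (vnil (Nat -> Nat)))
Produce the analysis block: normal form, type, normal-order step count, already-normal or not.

normal form:
  vcons (Nat -> Nat) 1 (\(β : Nat). β) (vcons (Nat -> Nat) 0 (\(d : Nat). elimNat (\(ε : Nat). Nat) (elimNat (\(η : Nat). Nat) (elimNat (\(m : Nat). Nat) (elimNat (\(y : Nat). Nat) 0 (\(θ : Nat). \(q : Nat). succ q) d) (\(δ : Nat). \(μ : Nat). succ μ) d) (\(φ : Nat). \(α : Nat). succ α) d) (\(h : Nat). \(r : Nat). succ r) d) (vnil (Nat -> Nat)))
type:
  Vec (Nat -> Nat) 2
steps to reach normal form (normal order): 22
term was already normal: no
first contracted redex: a beta-redex


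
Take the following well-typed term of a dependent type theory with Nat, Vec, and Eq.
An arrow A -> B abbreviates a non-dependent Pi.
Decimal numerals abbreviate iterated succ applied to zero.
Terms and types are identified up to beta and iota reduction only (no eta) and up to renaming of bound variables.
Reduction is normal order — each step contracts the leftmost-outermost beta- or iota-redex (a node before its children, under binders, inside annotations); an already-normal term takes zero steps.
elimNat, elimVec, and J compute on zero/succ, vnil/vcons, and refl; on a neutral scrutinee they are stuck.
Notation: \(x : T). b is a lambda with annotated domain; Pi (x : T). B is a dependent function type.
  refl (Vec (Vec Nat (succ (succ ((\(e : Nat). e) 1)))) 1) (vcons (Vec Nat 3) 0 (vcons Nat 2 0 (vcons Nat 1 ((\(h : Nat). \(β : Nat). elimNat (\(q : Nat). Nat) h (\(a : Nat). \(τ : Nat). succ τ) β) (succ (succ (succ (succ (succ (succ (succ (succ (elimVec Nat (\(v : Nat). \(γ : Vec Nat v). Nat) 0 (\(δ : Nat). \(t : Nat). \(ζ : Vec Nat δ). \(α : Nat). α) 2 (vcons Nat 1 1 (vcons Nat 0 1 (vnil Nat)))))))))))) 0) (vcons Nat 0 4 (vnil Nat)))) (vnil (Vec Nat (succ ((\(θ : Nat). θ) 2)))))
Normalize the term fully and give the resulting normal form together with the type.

resulting normal form:
  refl (Vec (Vec Nat 3) 1) (vcons (Vec Nat 3) 0 (vcons Nat 2 0 (vcons Nat 1 8 (vcons Nat 0 4 (vnil Nat)))) (vnil (Vec Nat 3)))
inferred type:
  Eq (Vec (Vec Nat 3) 1) (vcons (Vec Nat 3) 0 (vcons Nat 2 0 (vcons Nat 1 8 (vcons Nat 0 4 (vnil Nat)))) (vnil (Vec Nat 3))) (vcons (Vec Nat 3) 0 (vcons Nat 2 0 (vcons Nat 1 8 (vcons Nat 0 4 (vnil Nat)))) (vnil (Vec Nat 3)))


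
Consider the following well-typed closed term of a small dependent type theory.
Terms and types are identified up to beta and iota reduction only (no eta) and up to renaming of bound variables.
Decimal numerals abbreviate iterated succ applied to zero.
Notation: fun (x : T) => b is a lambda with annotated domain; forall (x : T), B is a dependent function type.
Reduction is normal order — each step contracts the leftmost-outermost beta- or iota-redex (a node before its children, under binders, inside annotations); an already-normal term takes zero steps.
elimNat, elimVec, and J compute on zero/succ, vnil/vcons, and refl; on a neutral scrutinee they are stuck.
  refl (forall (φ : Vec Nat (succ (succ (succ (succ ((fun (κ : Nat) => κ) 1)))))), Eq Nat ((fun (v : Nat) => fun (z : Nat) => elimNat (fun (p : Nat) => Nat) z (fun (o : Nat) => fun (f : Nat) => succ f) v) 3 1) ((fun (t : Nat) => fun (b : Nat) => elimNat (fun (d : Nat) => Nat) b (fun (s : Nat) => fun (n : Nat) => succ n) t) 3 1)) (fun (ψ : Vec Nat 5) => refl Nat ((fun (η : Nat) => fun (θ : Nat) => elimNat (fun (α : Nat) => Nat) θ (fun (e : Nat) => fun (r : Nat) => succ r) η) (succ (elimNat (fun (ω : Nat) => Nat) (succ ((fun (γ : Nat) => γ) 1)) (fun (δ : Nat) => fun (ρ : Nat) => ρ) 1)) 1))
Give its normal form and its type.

resulting normal form:
  refl (forall (φ : Vec Nat 5), Eq Nat 4 4) (fun (κ : Vec Nat 5) => refl Nat 4)
the term's type:
  Eq (forall (φ : Vec Nat 5), Eq Nat 4 4) (fun (κ : Vec Nat 5) => refl Nat 4) (fun (v : Vec Nat 5) => refl Nat 4)
observation: the term reaches its normal form after 42 normal-order steps.


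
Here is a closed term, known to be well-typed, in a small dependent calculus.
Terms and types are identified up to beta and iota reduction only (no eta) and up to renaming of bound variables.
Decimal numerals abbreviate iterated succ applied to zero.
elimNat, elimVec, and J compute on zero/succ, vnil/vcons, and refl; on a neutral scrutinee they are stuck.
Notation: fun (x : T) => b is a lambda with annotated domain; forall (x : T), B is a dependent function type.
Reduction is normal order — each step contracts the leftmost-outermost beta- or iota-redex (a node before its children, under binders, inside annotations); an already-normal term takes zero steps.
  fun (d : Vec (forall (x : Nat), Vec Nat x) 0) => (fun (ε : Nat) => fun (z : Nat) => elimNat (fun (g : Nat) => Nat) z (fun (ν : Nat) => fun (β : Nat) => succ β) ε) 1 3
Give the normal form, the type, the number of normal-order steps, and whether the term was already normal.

resulting normal form:
  fun (d : Vec (forall (x : Nat), Vec Nat x) 0) => 4
type:
  forall (d : Vec (forall (x : Nat), Vec Nat x) 0), Nat
normal-order step count: 6
started in normal form: no
first contracted redex: a beta-redex


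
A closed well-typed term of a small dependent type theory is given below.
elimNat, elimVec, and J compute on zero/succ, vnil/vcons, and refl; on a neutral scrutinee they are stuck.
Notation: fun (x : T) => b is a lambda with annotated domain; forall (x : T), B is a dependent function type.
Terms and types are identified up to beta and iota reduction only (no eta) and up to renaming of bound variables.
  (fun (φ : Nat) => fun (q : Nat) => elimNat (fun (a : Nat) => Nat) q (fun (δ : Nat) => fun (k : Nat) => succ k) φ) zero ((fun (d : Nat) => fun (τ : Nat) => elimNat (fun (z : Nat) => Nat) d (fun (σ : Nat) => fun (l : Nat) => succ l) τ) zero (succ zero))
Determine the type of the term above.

inferred type:
  Nat


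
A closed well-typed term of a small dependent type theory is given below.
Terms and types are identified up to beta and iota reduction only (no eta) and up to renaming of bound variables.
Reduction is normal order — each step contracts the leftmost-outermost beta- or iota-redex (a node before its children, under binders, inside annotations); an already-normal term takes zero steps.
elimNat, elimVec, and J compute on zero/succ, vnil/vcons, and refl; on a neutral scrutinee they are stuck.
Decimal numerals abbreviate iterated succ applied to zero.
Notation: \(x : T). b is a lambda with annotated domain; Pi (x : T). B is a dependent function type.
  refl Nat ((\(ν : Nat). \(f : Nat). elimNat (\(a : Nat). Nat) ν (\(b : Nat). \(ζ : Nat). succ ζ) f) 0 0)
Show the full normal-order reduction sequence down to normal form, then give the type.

normal-order reduction:
  refl Nat ((\(ν : Nat). \(f : Nat). elimNat (\(a : Nat). Nat) ν (\(b : Nat). \(ζ : Nat). succ ζ) f) 0 0)
  ~> refl Nat ((\(ν : Nat). elimNat (\(f : Nat). Nat) 0 (\(a : Nat). \(b : Nat). succ b) ν) 0)
  ~> refl Nat (elimNat (\(ν : Nat). Nat) 0 (\(f : Nat). \(a : Nat). succ a) 0)
  ~> refl Nat 0
inferred type:
  Eq Nat 0 0


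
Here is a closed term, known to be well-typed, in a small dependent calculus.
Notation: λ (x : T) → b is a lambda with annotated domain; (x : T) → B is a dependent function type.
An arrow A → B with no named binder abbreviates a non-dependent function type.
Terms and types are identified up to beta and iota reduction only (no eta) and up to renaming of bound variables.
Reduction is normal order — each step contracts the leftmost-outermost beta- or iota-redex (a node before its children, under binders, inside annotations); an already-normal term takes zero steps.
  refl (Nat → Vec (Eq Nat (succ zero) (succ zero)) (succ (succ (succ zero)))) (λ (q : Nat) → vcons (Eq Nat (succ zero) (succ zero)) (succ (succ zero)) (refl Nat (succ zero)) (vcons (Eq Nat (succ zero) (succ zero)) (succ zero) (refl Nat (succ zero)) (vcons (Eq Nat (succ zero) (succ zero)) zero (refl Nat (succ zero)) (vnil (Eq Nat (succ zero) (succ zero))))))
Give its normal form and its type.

normal form:
  refl (Nat → Vec (Eq Nat (succ zero) (succ zero)) (succ (succ (succ zero)))) (λ (q : Nat) → vcons (Eq Nat (succ zero) (succ zero)) (succ (succ zero)) (refl Nat (succ zero)) (vcons (Eq Nat (succ zero) (succ zero)) (succ zero) (refl Nat (succ zero)) (vcons (Eq Nat (succ zero) (succ zero)) zero (refl Nat (succ zero)) (vnil (Eq Nat (succ zero) (succ zero))))))
the term's type:
  Eq (Nat → Vec (Eq Nat (succ zero) (succ zero)) (succ (succ (succ zero)))) (λ (q : Nat) → vcons (Eq Nat (succ zero) (succ zero)) (succ (succ zero)) (refl Nat (succ zero)) (vcons (Eq Nat (succ zero) (succ zero)) (succ zero) (refl Nat (succ zero)) (vcons (Eq Nat (succ zero) (succ zero)) zero (refl Nat (succ zero)) (vnil (Eq Nat (succ zero) (succ zero)))))) (λ (s : Nat) → vcons (Eq Nat (succ zero) (succ zero)) (succ (succ zero)) (refl Nat (succ zero)) (vcons (Eq Nat (succ zero) (succ zero)) (succ zero) (refl Nat (succ zero)) (vcons (Eq Nat (succ zero) (succ zero)) zero (refl Nat (succ zero)) (vnil (Eq Nat (succ zero) (succ zero))))))
observation: no redex remains anywhere in the term; it is its own normal form.
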